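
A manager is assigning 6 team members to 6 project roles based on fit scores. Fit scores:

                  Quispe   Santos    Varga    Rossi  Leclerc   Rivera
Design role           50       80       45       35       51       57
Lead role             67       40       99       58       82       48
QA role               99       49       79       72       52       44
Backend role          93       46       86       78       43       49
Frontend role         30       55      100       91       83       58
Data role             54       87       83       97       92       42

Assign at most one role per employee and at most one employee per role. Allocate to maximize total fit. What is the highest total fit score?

Optimal: Quispe→QA role (99 pts), Santos→Design role (80 pts), Varga→Lead role (99 pts), Rossi→Frontend role (91 pts), Leclerc→Data role (92 pts), Rivera→Backend role (49 pts) — total 99+80+99+91+92+49 = 510 pts.
Column-greedy (each role in turn goes to its best remaining employee) gives 481 pts, worse by 29.
Swapping Quispe↔Leclerc (Quispe→Data role 54 pts, Leclerc→QA role 52 pts) loses 85.
No other one-to-one assignment exceeds 510 pts.

Maximum total: 510 pts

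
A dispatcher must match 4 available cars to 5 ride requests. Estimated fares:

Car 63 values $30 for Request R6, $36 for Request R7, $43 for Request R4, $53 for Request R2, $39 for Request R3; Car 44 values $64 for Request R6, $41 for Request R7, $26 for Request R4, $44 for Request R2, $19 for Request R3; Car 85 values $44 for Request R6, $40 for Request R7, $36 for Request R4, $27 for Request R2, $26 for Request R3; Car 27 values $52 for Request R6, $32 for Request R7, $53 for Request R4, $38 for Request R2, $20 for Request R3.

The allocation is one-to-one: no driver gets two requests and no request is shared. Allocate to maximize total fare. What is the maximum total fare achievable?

Treat this as an assignment problem: match each driver to one request.
Optimal: Car 63→Request R2 ($53), Car 44→Request R6 ($64), Car 85→Request R7 ($40), Car 27→Request R4 ($53) — total 53+64+40+53 = $210.
Next-best assignment: Car 63→Request R2, Car 44→Request R6, Car 85→Request R3, Car 27→Request R4 = $196.

Max total: $210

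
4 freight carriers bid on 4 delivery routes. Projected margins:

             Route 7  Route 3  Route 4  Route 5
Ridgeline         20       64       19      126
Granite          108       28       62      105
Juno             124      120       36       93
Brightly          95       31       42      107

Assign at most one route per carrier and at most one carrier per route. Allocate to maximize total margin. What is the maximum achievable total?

Maximum total: $403k

Optimal: Ridgeline→Route 5 ($126k), Granite→Route 4 ($62k), Juno→Route 3 ($120k), Brightly→Route 7 ($95k) — total 126+62+120+95 = $403k.
Next-best assignment: Ridgeline→Route 5, Granite→Route 7, Juno→Route 3, Brightly→Route 4 = $396k.
Every other assignment is strictly worse.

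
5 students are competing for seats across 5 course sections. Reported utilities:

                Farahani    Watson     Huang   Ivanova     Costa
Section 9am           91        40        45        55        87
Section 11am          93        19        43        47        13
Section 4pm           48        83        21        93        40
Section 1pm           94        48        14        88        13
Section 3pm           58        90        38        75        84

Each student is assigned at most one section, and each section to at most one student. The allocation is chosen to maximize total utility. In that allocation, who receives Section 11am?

Huang receives Section 11am.

Optimal: Farahani→Section 1pm (94 points), Watson→Section 3pm (90 points), Huang→Section 11am (43 points), Ivanova→Section 4pm (93 points), Costa→Section 9am (87 points) — total 94+90+43+93+87 = 407 points.
Row-greedy (each student in turn takes its best remaining section) gives 335 points, worse by 72.
Huang's own top section is Section 9am (45 points), but forcing Huang→Section 9am and reassigning the rest optimally gives only 393 points — worse by 14.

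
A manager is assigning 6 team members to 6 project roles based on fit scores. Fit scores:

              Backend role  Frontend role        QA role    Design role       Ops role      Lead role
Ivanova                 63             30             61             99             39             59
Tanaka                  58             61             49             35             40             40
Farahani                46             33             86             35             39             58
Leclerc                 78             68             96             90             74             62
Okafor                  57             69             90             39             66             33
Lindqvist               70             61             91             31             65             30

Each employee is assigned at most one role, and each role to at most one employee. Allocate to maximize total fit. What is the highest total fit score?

Maximum total: 453 pts

Optimal: Ivanova→Design role (99 pts), Tanaka→Frontend role (61 pts), Farahani→Lead role (58 pts), Leclerc→Backend role (78 pts), Okafor→Ops role (66 pts), Lindqvist→QA role (91 pts) — total 99+61+58+78+66+91 = 453 pts.
Row-greedy (each employee in turn takes its best remaining role) gives 420 pts, worse by 33.
Swapping Leclerc↔Farahani (Leclerc→Lead role 62 pts, Farahani→Backend role 46 pts) loses 28.
Checked against all permutations: 453 pts is optimal.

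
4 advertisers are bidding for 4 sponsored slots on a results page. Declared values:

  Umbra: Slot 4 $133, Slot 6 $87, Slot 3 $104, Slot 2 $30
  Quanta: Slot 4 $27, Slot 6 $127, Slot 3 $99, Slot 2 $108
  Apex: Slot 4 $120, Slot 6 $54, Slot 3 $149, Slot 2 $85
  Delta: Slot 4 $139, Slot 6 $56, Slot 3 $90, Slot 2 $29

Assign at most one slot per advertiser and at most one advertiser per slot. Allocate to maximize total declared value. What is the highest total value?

Optimal: Umbra→Slot 6 ($87), Quanta→Slot 2 ($108), Apex→Slot 3 ($149), Delta→Slot 4 ($139) — total 87+108+149+139 = $483.
Max-entry greedy (repeatedly take the single best remaining cell) gives $445, worse by 38.
Next-best assignment: Umbra→Slot 3, Quanta→Slot 6, Apex→Slot 2, Delta→Slot 4 = $455.
Swapping Quanta↔Umbra (Quanta→Slot 6 $127, Umbra→Slot 2 $30) loses 38.

Max total: $483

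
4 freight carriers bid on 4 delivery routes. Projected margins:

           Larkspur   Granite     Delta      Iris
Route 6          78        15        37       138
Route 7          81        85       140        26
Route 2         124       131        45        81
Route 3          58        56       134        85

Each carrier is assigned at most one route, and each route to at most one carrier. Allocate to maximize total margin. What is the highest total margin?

Max total: $484k

This is the linear assignment problem.
Optimal: Larkspur→Route 7 ($81k), Granite→Route 2 ($131k), Delta→Route 3 ($134k), Iris→Route 6 ($138k) — total 81+131+134+138 = $484k.
Row-greedy (each carrier in turn takes its best remaining route) gives $481k, worse by 3.
No other one-to-one assignment exceeds $484k.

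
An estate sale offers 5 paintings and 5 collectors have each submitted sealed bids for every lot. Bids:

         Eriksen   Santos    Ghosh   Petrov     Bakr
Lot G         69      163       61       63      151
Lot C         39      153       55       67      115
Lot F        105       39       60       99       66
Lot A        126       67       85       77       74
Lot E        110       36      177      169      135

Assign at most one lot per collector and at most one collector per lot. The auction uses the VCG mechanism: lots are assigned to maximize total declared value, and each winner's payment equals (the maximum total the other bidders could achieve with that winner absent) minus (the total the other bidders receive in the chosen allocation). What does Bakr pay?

Efficient allocation: Eriksen→Lot A ($126), Santos→Lot C ($153), Ghosh→Lot E ($177), Petrov→Lot F ($99), Bakr→Lot G ($151); total welfare W = $706.
Bakr receives Lot G at value $151, so the others get W − 151 = $555.
Without Bakr: best allocation of the remaining 4 bidders over all 5 lots is Eriksen→Lot A ($126), Santos→Lot G ($163), Ghosh→Lot E ($177), Petrov→Lot F ($99), total $565.
VCG payment = (others' best without Bakr) − (others' welfare with Bakr) = 565 − 555 = $10.

Bakr pays $10.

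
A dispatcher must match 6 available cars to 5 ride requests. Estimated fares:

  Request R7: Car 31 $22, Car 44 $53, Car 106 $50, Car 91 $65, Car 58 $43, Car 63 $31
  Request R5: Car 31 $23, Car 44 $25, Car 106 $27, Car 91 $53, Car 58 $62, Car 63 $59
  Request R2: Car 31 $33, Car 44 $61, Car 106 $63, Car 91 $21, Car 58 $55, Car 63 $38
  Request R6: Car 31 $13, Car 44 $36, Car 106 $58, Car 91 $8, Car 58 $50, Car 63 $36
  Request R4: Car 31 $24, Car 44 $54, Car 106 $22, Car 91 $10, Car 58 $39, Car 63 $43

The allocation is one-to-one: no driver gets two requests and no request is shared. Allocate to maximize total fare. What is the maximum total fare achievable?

Optimal: Car 91→Request R7 ($65), Car 63→Request R5 ($59), Car 106→Request R2 ($63), Car 58→Request R6 ($50), Car 44→Request R4 ($54) — total 65+59+63+50+54 = $291.
Row-greedy (each driver in turn takes its best remaining request) gives $272, worse by 19.

Max total: $291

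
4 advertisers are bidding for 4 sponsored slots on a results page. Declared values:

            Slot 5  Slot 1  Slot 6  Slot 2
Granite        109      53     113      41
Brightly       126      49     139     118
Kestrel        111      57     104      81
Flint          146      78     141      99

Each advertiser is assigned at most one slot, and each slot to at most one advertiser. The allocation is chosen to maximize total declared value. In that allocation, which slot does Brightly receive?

Optimal: Granite→Slot 6 ($113), Brightly→Slot 2 ($118), Kestrel→Slot 1 ($57), Flint→Slot 5 ($146) — total 113+118+57+146 = $434.
Row-greedy (each advertiser in turn takes its best remaining slot) gives $398, worse by 36.
Next-best assignment: Granite→Slot 5, Brightly→Slot 2, Kestrel→Slot 1, Flint→Slot 6 = $425.
Swapping Granite↔Flint (Granite→Slot 5 $109, Flint→Slot 6 $141) loses 9.
No other one-to-one assignment exceeds $434.
Brightly's own top slot is Slot 6 ($139), but forcing Brightly→Slot 6 and reassigning the rest optimally gives only $419 — worse by 15.

Brightly receives Slot 2.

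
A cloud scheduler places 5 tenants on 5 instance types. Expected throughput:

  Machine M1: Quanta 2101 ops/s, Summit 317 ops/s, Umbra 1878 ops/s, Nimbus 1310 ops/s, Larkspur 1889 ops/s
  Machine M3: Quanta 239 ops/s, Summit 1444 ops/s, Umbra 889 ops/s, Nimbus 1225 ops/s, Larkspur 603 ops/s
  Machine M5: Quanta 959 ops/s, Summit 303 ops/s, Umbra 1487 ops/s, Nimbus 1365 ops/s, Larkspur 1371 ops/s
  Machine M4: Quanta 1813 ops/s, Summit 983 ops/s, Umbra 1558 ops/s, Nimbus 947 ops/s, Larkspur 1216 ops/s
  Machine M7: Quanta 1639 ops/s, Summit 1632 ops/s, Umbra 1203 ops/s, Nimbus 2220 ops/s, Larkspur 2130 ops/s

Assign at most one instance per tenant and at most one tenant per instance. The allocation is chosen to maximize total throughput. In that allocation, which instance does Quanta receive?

Quanta receives Machine M4.

Optimal: Quanta→Machine M4 (1813 ops/s), Summit→Machine M3 (1444 ops/s), Umbra→Machine M5 (1487 ops/s), Nimbus→Machine M7 (2220 ops/s), Larkspur→Machine M1 (1889 ops/s) — total 1813+1444+1487+2220+1889 = 8853 ops/s.
Row-greedy (each tenant in turn takes its best remaining instance) gives 7259 ops/s, worse by 1594.
Next-best assignment: Quanta→Machine M4, Summit→Machine M3, Umbra→Machine M1, Nimbus→Machine M7, Larkspur→Machine M5 = 8726 ops/s.
Every other assignment is strictly worse.
Quanta's own top instance is Machine M1 (2101 ops/s), but forcing Quanta→Machine M1 and reassigning the rest optimally gives only 8694 ops/s — worse by 159.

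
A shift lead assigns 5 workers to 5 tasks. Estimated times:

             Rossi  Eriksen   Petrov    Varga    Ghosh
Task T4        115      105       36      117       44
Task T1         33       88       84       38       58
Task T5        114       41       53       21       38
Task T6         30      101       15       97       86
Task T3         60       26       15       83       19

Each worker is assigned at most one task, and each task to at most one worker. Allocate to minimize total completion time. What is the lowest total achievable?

This is the linear assignment problem.
Optimal: Rossi→Task T1 (33 min), Eriksen→Task T3 (26 min), Petrov→Task T6 (15 min), Varga→Task T5 (21 min), Ghosh→Task T4 (44 min) — total 33+26+15+21+44 = 139 min.
Row-greedy (each worker in turn takes its cheapest remaining task) gives 171 min, worse by 32.
Next-best assignment: Rossi→Task T6, Eriksen→Task T5, Petrov→Task T4, Varga→Task T1, Ghosh→Task T3 = 164 min.
Swapping Ghosh↔Petrov (Ghosh→Task T6 86 min, Petrov→Task T4 36 min) adds 63.

Minimum total: 139 min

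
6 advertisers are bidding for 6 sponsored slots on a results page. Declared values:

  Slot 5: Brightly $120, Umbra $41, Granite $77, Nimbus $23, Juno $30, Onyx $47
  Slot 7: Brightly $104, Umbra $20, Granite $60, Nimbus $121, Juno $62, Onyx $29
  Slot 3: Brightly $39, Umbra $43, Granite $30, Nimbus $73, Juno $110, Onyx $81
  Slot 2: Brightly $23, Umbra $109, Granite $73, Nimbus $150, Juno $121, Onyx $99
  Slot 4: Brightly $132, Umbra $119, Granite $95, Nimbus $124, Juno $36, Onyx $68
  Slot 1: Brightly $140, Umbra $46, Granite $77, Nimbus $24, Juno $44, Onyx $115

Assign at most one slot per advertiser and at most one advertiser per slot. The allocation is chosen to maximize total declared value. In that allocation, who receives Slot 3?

Juno receives Slot 3.

Optimal: Brightly→Slot 7 ($104), Umbra→Slot 4 ($119), Granite→Slot 5 ($77), Nimbus→Slot 2 ($150), Juno→Slot 3 ($110), Onyx→Slot 1 ($115) — total 104+119+77+150+110+115 = $675.
Row-greedy (each advertiser in turn takes its best remaining slot) gives $625, worse by 50.
Next-best assignment: Brightly→Slot 5, Umbra→Slot 4, Granite→Slot 7, Nimbus→Slot 2, Juno→Slot 3, Onyx→Slot 1 = $674.
Juno's own top slot is Slot 2 ($121), but forcing Juno→Slot 2 and reassigning the rest optimally gives only $659 — worse by 16.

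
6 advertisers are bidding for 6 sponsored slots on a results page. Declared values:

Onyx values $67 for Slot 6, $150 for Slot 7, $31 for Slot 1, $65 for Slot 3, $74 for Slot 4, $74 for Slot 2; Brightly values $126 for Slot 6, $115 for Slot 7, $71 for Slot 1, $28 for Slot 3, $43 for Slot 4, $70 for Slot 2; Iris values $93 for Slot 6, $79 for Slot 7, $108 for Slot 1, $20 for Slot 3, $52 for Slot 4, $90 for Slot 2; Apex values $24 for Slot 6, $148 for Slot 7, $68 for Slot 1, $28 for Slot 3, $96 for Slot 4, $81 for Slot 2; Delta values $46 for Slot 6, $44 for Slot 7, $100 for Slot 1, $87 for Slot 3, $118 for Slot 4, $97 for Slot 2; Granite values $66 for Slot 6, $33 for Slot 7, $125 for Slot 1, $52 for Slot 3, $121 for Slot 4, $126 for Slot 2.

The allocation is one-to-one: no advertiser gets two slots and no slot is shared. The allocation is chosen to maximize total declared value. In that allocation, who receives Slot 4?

Apex receives Slot 4.

Optimal: Onyx→Slot 7 ($150), Brightly→Slot 6 ($126), Iris→Slot 1 ($108), Apex→Slot 4 ($96), Delta→Slot 3 ($87), Granite→Slot 2 ($126) — total 150+126+108+96+87+126 = $693.
Max-entry greedy (repeatedly take the single best remaining cell) gives $656, worse by 37.
Every other assignment is strictly worse.
Apex's own top slot is Slot 7 ($148), but forcing Apex→Slot 7 and reassigning the rest optimally gives only $691 — worse by 2.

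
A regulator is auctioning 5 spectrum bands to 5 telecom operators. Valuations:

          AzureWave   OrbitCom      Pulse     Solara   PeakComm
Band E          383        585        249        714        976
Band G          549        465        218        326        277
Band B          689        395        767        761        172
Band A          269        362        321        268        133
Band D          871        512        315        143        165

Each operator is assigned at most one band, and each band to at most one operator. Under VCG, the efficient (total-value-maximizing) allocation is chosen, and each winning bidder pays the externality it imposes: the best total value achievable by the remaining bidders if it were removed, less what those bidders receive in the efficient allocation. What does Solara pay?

Solara pays $446M.

Efficient allocation: AzureWave→Band D ($871M), OrbitCom→Band G ($465M), Pulse→Band A ($321M), Solara→Band B ($761M), PeakComm→Band E ($976M); total welfare W = $3394M.
Solara receives Band B at value $761M, so the others get W − 761 = $2633M.
Without Solara: best allocation of the remaining 4 bidders over all 5 bands is AzureWave→Band D ($871M), OrbitCom→Band G ($465M), Pulse→Band B ($767M), PeakComm→Band E ($976M), total $3079M.
VCG payment = (others' best without Solara) − (others' welfare with Solara) = 3079 − 2633 = $446M.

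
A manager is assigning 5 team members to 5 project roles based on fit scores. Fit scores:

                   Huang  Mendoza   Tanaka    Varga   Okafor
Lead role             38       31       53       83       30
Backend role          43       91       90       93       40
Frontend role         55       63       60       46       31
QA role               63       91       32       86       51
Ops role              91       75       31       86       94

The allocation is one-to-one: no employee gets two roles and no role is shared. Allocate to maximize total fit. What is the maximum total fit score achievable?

This is a one-to-one assignment (maximum-weight bipartite matching).
Optimal: Huang→Frontend role (55 pts), Mendoza→QA role (91 pts), Tanaka→Backend role (90 pts), Varga→Lead role (83 pts), Okafor→Ops role (94 pts) — total 55+91+90+83+94 = 413 pts.
Column-greedy (each role in turn goes to its best remaining employee) gives 391 pts, worse by 22.

Maximum total: 413 pts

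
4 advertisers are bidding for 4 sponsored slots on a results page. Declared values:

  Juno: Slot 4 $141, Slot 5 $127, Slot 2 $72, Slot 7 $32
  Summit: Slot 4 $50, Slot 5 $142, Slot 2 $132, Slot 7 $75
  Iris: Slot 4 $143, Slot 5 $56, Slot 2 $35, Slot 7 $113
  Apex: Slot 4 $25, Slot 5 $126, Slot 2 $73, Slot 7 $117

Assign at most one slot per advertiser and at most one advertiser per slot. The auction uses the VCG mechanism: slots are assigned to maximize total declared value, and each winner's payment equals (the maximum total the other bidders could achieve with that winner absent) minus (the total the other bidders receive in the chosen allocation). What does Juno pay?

Efficient allocation: Juno→Slot 5 ($127), Summit→Slot 2 ($132), Iris→Slot 4 ($143), Apex→Slot 7 ($117); total welfare W = $519.
Juno receives Slot 5 at value $127, so the others get W − 127 = $392.
Without Juno: best allocation of the remaining 3 bidders over all 4 slots is Summit→Slot 5 ($142), Iris→Slot 4 ($143), Apex→Slot 7 ($117), total $402.
VCG payment = (others' best without Juno) − (others' welfare with Juno) = 402 − 392 = $10.

Juno pays $10.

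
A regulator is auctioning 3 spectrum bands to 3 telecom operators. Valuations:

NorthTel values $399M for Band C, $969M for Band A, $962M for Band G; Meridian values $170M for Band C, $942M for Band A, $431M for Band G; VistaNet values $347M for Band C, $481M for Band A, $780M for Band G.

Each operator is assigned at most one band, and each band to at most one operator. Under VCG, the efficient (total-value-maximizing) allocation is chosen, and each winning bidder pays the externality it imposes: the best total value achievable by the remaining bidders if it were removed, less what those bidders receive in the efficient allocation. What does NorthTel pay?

NorthTel pays $433M.

Efficient allocation: NorthTel→Band G ($962M), Meridian→Band A ($942M), VistaNet→Band C ($347M); total welfare W = $2251M.
NorthTel receives Band G at value $962M, so the others get W − 962 = $1289M.
Without NorthTel: best allocation of the remaining 2 bidders over all 3 bands is Meridian→Band A ($942M), VistaNet→Band G ($780M), total $1722M.
VCG payment = (others' best without NorthTel) − (others' welfare with NorthTel) = 1722 − 1289 = $433M.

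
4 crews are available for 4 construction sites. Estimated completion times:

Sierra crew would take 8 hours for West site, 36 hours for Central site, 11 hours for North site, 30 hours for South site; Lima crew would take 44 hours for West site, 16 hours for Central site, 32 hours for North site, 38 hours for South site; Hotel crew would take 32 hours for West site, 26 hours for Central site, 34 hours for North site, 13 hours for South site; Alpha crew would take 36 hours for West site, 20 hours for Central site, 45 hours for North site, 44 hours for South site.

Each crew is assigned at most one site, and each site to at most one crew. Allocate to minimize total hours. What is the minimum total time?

Minimum total: 73 hours

This is a one-to-one assignment (minimum-cost bipartite matching).
Optimal: Sierra crew→West site (8 hours), Lima crew→North site (32 hours), Hotel crew→South site (13 hours), Alpha crew→Central site (20 hours) — total 8+32+13+20 = 73 hours.
Min-entry greedy (repeatedly take the single cheapest remaining cell) gives 82 hours, worse by 9.
Next-best assignment: Sierra crew→North site, Lima crew→Central site, Hotel crew→South site, Alpha crew→West site = 76 hours.
Swapping Hotel crew↔Alpha crew (Hotel crew→Central site 26 hours, Alpha crew→South site 44 hours) adds 37.
Every other assignment is strictly worse.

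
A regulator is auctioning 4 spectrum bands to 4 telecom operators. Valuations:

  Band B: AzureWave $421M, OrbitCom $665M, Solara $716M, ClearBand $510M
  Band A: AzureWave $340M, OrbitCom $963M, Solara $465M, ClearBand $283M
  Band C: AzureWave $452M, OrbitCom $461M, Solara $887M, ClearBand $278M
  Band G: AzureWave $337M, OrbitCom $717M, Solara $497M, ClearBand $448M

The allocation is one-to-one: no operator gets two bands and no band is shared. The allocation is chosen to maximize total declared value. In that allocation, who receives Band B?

Optimal: AzureWave→Band B ($421M), OrbitCom→Band A ($963M), Solara→Band C ($887M), ClearBand→Band G ($448M) — total 421+963+887+448 = $2719M.
Next-best assignment: AzureWave→Band G, OrbitCom→Band A, Solara→Band C, ClearBand→Band B = $2697M.
Checked against all permutations: $2719M is optimal.
AzureWave's own top band is Band C ($452M), but forcing AzureWave→Band C and reassigning the rest optimally gives only $2579M — worse by 140.

AzureWave receives Band B.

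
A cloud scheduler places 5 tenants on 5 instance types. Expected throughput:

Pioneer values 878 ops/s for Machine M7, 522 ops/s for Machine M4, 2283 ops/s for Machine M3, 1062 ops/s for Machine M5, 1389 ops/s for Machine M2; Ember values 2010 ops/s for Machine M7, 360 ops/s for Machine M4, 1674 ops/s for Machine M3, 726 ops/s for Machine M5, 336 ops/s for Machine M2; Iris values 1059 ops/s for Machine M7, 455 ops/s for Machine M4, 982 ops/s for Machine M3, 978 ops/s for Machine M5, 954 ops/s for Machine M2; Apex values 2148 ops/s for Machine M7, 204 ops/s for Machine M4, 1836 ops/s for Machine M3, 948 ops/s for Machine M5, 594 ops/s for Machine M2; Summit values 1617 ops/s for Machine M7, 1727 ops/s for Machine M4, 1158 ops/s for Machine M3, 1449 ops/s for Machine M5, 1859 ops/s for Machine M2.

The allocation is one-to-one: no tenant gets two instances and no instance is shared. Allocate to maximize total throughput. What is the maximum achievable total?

Optimal: Pioneer→Machine M2 (1389 ops/s), Ember→Machine M7 (2010 ops/s), Iris→Machine M5 (978 ops/s), Apex→Machine M3 (1836 ops/s), Summit→Machine M4 (1727 ops/s) — total 1389+2010+978+1836+1727 = 7940 ops/s.
Column-greedy (each instance in turn goes to its best remaining tenant) gives 7472 ops/s, worse by 468.
Every other assignment is strictly worse.

Maximum total: 7940 ops/s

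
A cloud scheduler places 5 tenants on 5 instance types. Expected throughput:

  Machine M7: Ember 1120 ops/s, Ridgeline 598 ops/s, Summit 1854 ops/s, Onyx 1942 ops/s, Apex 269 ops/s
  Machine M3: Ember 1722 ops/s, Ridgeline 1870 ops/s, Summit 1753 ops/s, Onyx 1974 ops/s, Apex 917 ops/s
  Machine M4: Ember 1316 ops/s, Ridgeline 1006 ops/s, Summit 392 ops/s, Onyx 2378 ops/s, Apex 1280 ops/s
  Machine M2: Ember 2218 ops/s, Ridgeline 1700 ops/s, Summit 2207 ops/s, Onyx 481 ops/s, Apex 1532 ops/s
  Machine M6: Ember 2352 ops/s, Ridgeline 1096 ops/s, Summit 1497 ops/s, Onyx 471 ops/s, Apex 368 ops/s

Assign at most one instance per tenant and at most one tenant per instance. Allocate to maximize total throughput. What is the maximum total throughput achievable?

Optimal: Ember→Machine M6 (2352 ops/s), Ridgeline→Machine M3 (1870 ops/s), Summit→Machine M7 (1854 ops/s), Onyx→Machine M4 (2378 ops/s), Apex→Machine M2 (1532 ops/s) — total 2352+1870+1854+2378+1532 = 9986 ops/s.
Column-greedy (each instance in turn goes to its best remaining tenant) gives 7703 ops/s, worse by 2283.
Checked against all permutations: 9986 ops/s is optimal.

Maximum total: 9986 ops/s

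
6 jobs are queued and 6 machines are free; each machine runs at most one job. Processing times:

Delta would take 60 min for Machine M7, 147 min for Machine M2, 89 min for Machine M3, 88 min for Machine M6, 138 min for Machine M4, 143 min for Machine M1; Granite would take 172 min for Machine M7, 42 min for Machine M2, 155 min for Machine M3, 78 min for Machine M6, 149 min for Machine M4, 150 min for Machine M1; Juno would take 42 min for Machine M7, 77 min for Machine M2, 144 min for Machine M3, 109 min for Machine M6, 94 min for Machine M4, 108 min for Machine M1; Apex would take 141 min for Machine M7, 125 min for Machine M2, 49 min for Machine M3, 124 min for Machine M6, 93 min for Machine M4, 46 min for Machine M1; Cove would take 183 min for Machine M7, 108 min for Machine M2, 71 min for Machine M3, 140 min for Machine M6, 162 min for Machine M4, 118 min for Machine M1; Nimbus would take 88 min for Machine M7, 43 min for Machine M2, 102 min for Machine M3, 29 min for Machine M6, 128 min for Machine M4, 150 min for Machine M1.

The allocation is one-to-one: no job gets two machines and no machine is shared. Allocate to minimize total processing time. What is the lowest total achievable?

Optimal: Delta→Machine M7 (60 min), Granite→Machine M2 (42 min), Juno→Machine M4 (94 min), Apex→Machine M1 (46 min), Cove→Machine M3 (71 min), Nimbus→Machine M6 (29 min) — total 60+42+94+46+71+29 = 342 min.
Next-best assignment: Delta→Machine M4, Granite→Machine M2, Juno→Machine M7, Apex→Machine M1, Cove→Machine M3, Nimbus→Machine M6 = 368 min.
Swapping Delta↔Nimbus (Delta→Machine M6 88 min, Nimbus→Machine M7 88 min) adds 87.

Min total: 342 min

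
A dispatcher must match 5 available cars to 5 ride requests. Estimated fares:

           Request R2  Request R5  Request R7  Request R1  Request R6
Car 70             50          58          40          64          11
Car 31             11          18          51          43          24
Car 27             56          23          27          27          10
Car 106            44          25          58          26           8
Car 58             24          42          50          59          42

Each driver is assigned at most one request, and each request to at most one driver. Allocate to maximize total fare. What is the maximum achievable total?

Optimal: Car 70→Request R5 ($58), Car 31→Request R1 ($43), Car 27→Request R2 ($56), Car 106→Request R7 ($58), Car 58→Request R6 ($42) — total 58+43+56+58+42 = $257.
Max-entry greedy (repeatedly take the single best remaining cell) gives $244, worse by 13.
Checked against all permutations: $257 is optimal.

Maximum total: $257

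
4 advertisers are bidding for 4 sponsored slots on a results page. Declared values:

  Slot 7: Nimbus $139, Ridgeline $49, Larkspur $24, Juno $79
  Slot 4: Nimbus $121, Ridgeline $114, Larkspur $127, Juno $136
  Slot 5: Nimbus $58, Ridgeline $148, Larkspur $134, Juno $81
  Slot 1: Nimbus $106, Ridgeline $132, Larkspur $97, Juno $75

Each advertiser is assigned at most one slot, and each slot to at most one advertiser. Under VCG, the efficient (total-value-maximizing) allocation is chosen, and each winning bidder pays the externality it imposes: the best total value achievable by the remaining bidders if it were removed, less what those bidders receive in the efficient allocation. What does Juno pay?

Efficient allocation: Nimbus→Slot 7 ($139), Ridgeline→Slot 1 ($132), Larkspur→Slot 5 ($134), Juno→Slot 4 ($136); total welfare W = $541.
Juno receives Slot 4 at value $136, so the others get W − 136 = $405.
Without Juno: best allocation of the remaining 3 bidders over all 4 slots is Nimbus→Slot 7 ($139), Ridgeline→Slot 5 ($148), Larkspur→Slot 4 ($127), total $414.
VCG payment = (others' best without Juno) − (others' welfare with Juno) = 414 − 405 = $9.

Juno pays $9.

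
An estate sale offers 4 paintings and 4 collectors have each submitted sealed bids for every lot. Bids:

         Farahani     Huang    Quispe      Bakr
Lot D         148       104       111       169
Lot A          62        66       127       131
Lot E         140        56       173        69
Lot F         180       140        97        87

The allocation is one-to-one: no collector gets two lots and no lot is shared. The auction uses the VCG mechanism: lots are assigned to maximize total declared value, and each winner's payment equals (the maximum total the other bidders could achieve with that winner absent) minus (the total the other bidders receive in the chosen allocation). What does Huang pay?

Efficient allocation: Farahani→Lot D ($148), Huang→Lot F ($140), Quispe→Lot E ($173), Bakr→Lot A ($131); total welfare W = $592.
Huang receives Lot F at value $140, so the others get W − 140 = $452.
Without Huang: best allocation of the remaining 3 bidders over all 4 lots is Farahani→Lot F ($180), Quispe→Lot E ($173), Bakr→Lot D ($169), total $522.
VCG payment = (others' best without Huang) − (others' welfare with Huang) = 522 − 452 = $70.

Huang pays $70.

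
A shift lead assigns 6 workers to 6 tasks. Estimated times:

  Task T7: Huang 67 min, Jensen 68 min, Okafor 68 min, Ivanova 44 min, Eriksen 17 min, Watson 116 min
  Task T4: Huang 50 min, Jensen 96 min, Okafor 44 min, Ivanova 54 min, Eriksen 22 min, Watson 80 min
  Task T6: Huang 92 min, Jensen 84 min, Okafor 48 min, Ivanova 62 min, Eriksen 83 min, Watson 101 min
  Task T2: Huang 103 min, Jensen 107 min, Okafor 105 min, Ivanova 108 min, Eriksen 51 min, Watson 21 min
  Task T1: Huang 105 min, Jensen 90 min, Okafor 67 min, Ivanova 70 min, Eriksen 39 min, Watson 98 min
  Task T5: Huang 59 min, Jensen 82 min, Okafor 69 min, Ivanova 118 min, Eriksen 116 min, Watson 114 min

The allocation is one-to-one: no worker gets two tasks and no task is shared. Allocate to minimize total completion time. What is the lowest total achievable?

Treat this as an assignment problem: match each worker to one task.
Optimal: Huang→Task T4 (50 min), Jensen→Task T5 (82 min), Okafor→Task T6 (48 min), Ivanova→Task T7 (44 min), Eriksen→Task T1 (39 min), Watson→Task T2 (21 min) — total 50+82+48+44+39+21 = 284 min.
Row-greedy (each worker in turn takes its cheapest remaining task) gives 401 min, worse by 117.
Checked against all permutations: 284 min is optimal.

Min total: 284 min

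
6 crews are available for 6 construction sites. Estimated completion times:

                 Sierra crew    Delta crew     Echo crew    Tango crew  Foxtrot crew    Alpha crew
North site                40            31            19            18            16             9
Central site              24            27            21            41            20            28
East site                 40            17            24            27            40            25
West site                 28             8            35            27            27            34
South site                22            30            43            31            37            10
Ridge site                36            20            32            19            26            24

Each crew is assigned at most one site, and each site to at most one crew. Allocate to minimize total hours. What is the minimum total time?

Optimal: Sierra crew→Central site (24 hours), Delta crew→West site (8 hours), Echo crew→East site (24 hours), Tango crew→Ridge site (19 hours), Foxtrot crew→North site (16 hours), Alpha crew→South site (10 hours) — total 24+8+24+19+16+10 = 101 hours.
Column-greedy (each site in turn goes to its cheapest remaining crew) gives 127 hours, worse by 26.
Next-best assignment: Sierra crew→South site, Delta crew→West site, Echo crew→East site, Tango crew→Ridge site, Foxtrot crew→Central site, Alpha crew→North site = 102 hours.

Min total: 101 hours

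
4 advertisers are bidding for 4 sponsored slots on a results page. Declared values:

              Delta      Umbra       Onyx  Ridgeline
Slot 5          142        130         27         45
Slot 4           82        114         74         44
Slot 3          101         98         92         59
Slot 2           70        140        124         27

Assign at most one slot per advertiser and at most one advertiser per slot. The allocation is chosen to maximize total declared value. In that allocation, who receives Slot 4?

Optimal: Delta→Slot 5 ($142), Umbra→Slot 4 ($114), Onyx→Slot 2 ($124), Ridgeline→Slot 3 ($59) — total 142+114+124+59 = $439.
Max-entry greedy (repeatedly take the single best remaining cell) gives $418, worse by 21.
Next-best assignment: Delta→Slot 5, Umbra→Slot 2, Onyx→Slot 3, Ridgeline→Slot 4 = $418.
Every other assignment is strictly worse.
Umbra's own top slot is Slot 2 ($140), but forcing Umbra→Slot 2 and reassigning the rest optimally gives only $418 — worse by 21.

Umbra receives Slot 4.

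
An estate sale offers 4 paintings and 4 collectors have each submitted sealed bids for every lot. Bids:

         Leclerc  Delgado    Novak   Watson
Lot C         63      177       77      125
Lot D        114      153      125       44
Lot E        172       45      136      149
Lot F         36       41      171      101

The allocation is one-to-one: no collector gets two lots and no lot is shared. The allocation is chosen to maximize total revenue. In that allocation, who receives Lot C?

Watson receives Lot C.

Optimal: Leclerc→Lot E ($172), Delgado→Lot D ($153), Novak→Lot F ($171), Watson→Lot C ($125) — total 172+153+171+125 = $621.
Max-entry greedy (repeatedly take the single best remaining cell) gives $564, worse by 57.
Next-best assignment: Leclerc→Lot D, Delgado→Lot C, Novak→Lot F, Watson→Lot E = $611.
No other one-to-one assignment exceeds $621.
Watson's own top lot is Lot E ($149), but forcing Watson→Lot E and reassigning the rest optimally gives only $611 — worse by 10.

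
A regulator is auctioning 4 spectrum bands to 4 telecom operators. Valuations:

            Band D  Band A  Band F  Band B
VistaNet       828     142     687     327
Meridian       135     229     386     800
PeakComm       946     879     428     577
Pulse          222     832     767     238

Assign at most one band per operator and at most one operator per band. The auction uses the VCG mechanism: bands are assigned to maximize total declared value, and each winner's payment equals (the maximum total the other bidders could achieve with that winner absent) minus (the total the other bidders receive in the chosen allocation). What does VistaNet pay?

VistaNet pays $132M.

Efficient allocation: VistaNet→Band D ($828M), Meridian→Band B ($800M), PeakComm→Band A ($879M), Pulse→Band F ($767M); total welfare W = $3274M.
VistaNet receives Band D at value $828M, so the others get W − 828 = $2446M.
Without VistaNet: best allocation of the remaining 3 bidders over all 4 bands is Meridian→Band B ($800M), PeakComm→Band D ($946M), Pulse→Band A ($832M), total $2578M.
VCG payment = (others' best without VistaNet) − (others' welfare with VistaNet) = 2578 − 2446 = $132M.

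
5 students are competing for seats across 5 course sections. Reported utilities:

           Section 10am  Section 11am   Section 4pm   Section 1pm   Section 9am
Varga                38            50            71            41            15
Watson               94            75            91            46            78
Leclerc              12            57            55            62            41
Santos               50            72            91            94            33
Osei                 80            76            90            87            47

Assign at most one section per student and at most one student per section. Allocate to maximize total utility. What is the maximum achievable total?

Optimal: Varga→Section 4pm (71 points), Watson→Section 9am (78 points), Leclerc→Section 11am (57 points), Santos→Section 1pm (94 points), Osei→Section 10am (80 points) — total 71+78+57+94+80 = 380 points.
Column-greedy (each section in turn goes to its best remaining student) gives 338 points, worse by 42.
Next-best assignment: Varga→Section 4pm, Watson→Section 10am, Leclerc→Section 9am, Santos→Section 1pm, Osei→Section 11am = 376 points.
Swapping Leclerc↔Varga (Leclerc→Section 4pm 55 points, Varga→Section 11am 50 points) loses 23.

Max total: 380 points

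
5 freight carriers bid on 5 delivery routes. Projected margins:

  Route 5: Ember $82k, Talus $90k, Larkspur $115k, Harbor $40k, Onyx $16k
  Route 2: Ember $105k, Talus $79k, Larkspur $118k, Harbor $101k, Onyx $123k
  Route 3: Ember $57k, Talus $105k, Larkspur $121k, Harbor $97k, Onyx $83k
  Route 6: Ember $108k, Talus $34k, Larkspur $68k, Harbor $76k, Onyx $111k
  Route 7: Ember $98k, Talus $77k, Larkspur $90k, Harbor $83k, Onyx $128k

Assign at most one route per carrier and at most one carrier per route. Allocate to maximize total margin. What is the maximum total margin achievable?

Optimal: Ember→Route 6 ($108k), Talus→Route 3 ($105k), Larkspur→Route 5 ($115k), Harbor→Route 2 ($101k), Onyx→Route 7 ($128k) — total 108+105+115+101+128 = $557k.
Row-greedy (each carrier in turn takes its best remaining route) gives $430k, worse by 127.

Max total: $557k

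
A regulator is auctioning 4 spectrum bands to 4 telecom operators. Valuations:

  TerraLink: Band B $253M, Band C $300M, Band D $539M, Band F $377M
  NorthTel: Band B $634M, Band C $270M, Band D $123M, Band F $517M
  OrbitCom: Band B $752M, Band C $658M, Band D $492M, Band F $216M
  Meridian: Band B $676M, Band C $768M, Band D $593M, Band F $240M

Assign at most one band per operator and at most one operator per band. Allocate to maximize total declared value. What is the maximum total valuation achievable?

Max total: $2576M

This is the linear assignment problem.
Optimal: TerraLink→Band D ($539M), NorthTel→Band F ($517M), OrbitCom→Band B ($752M), Meridian→Band C ($768M) — total 539+517+752+768 = $2576M.
Next-best assignment: TerraLink→Band D, NorthTel→Band F, OrbitCom→Band C, Meridian→Band B = $2390M.
Swapping TerraLink↔NorthTel (TerraLink→Band F $377M, NorthTel→Band D $123M) loses 556.
Checked against all permutations: $2576M is optimal.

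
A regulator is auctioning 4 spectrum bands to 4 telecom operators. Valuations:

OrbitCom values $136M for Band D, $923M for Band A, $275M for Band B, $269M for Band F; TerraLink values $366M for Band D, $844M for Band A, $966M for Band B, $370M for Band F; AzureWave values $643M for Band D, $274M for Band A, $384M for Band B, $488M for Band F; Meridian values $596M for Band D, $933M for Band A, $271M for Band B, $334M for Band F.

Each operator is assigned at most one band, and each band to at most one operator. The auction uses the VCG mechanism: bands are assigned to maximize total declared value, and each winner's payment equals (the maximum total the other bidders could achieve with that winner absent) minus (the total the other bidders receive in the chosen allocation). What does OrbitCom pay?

OrbitCom pays $492M.

Efficient allocation: OrbitCom→Band A ($923M), TerraLink→Band B ($966M), AzureWave→Band F ($488M), Meridian→Band D ($596M); total welfare W = $2973M.
OrbitCom receives Band A at value $923M, so the others get W − 923 = $2050M.
Without OrbitCom: best allocation of the remaining 3 bidders over all 4 bands is TerraLink→Band B ($966M), AzureWave→Band D ($643M), Meridian→Band A ($933M), total $2542M.
VCG payment = (others' best without OrbitCom) − (others' welfare with OrbitCom) = 2542 − 2050 = $492M.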